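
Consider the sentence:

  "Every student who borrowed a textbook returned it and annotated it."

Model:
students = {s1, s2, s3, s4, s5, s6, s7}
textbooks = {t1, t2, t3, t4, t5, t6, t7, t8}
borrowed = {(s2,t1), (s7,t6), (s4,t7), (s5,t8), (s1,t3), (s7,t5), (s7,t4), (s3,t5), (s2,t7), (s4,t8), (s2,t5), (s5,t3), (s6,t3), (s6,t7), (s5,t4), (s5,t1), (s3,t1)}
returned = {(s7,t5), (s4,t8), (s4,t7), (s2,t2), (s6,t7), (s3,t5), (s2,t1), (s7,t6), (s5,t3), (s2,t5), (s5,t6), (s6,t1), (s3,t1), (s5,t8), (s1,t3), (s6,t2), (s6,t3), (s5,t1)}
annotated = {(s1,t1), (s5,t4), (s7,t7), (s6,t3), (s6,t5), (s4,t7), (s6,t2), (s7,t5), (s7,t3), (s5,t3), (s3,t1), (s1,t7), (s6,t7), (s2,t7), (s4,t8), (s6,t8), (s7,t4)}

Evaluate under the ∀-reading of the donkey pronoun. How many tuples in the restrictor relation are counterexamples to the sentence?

"it" takes "a textbook" as antecedent — a donkey pronoun bound across the clause boundary.
Strong reading: for every (s,t) with borrowed(s,t), returned(s,t) ∧ annotated(s,t).
Restrictor pairs: (s1,t3) ✗  (s2,t1) ✗  (s2,t5) ✗  (s2,t7) ✗  (s3,t1) ✓  (s3,t5) ✗  (s4,t7) ✓  (s4,t8) ✓  (s5,t1) ✗  (s5,t3) ✓  (s5,t4) ✗  (s5,t8) ✗  (s6,t3) ✓  (s6,t7) ✓  (s7,t4) ✗  (s7,t5) ✓  (s7,t6) ✗
Counterexamples (restrictor pairs failing the scope): 10.

10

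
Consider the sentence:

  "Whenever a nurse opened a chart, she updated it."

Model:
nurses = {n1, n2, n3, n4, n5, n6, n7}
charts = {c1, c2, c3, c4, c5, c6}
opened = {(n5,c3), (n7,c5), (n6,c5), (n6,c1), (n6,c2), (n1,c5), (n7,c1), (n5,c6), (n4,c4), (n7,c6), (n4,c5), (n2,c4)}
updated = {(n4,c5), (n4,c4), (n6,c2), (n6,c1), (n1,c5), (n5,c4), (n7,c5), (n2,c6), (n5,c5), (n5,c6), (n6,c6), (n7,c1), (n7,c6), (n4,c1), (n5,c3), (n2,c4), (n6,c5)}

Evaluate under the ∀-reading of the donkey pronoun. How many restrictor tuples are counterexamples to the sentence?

"it" takes "a chart" as antecedent — a donkey pronoun bound across the clause boundary.
Strong reading: for every (n,c) with opened(n,c), updated(n,c).
Restrictor pairs: (n1,c5) ✓  (n2,c4) ✓  (n4,c4) ✓  (n4,c5) ✓  (n5,c3) ✓  (n5,c6) ✓  (n6,c1) ✓  (n6,c2) ✓  (n6,c5) ✓  (n7,c1) ✓  (n7,c5) ✓  (n7,c6) ✓
Counterexamples (restrictor pairs failing the scope): 0.

0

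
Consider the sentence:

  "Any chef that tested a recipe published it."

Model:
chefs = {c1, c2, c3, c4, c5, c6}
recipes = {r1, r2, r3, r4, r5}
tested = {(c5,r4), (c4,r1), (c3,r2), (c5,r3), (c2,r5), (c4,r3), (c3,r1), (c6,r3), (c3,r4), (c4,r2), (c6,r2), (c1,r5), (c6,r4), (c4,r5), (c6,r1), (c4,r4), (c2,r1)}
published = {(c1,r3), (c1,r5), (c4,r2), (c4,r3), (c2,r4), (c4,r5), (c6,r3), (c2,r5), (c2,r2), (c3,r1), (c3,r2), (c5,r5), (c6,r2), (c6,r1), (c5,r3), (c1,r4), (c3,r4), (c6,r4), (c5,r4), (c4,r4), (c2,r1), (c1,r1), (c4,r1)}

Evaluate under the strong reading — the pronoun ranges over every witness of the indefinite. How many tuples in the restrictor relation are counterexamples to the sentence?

"it" takes "a recipe" as antecedent — a donkey pronoun bound across the clause boundary.
Strong reading: for every (c,r) with tested(c,r), published(c,r).
Restrictor pairs: (c1,r5) ✓  (c2,r1) ✓  (c2,r5) ✓  (c3,r1) ✓  (c3,r2) ✓  (c3,r4) ✓  (c4,r1) ✓  (c4,r2) ✓  (c4,r3) ✓  (c4,r4) ✓  (c4,r5) ✓  (c5,r3) ✓  (c5,r4) ✓  (c6,r1) ✓  (c6,r2) ✓  (c6,r3) ✓  (c6,r4) ✓
Counterexamples (restrictor pairs failing the scope): 0.

0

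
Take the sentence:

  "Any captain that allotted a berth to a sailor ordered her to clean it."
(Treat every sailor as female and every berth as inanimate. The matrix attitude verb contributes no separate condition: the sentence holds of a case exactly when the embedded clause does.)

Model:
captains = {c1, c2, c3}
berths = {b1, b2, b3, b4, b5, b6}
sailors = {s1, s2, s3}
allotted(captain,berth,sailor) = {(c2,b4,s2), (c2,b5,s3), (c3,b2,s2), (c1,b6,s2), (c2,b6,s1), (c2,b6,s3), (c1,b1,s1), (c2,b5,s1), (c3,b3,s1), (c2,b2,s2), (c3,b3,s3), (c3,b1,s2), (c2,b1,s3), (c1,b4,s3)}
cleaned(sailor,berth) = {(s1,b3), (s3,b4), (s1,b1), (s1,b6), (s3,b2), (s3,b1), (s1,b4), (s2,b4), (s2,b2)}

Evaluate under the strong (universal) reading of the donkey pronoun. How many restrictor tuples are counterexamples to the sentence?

6

"her" takes "a sailor" as antecedent and "it" takes "a berth"; both are donkey pronouns co-varying with the restrictor.
Strong reading: for every (c,b,s) with allotted(c,b,s), cleaned(s,b).
Restrictor triples: (c1,b1,s1)→cleaned(s1,b1) ✓  (c1,b4,s3)→cleaned(s3,b4) ✓  (c1,b6,s2)→cleaned(s2,b6) ✗  (c2,b1,s3)→cleaned(s3,b1) ✓  (c2,b2,s2)→cleaned(s2,b2) ✓  (c2,b4,s2)→cleaned(s2,b4) ✓  (c2,b5,s1)→cleaned(s1,b5) ✗  (c2,b5,s3)→cleaned(s3,b5) ✗  (c2,b6,s1)→cleaned(s1,b6) ✓  (c2,b6,s3)→cleaned(s3,b6) ✗  (c3,b1,s2)→cleaned(s2,b1) ✗  (c3,b2,s2)→cleaned(s2,b2) ✓  (c3,b3,s1)→cleaned(s1,b3) ✓  (c3,b3,s3)→cleaned(s3,b3) ✗
Counterexamples (restrictor triples failing the scope): 6.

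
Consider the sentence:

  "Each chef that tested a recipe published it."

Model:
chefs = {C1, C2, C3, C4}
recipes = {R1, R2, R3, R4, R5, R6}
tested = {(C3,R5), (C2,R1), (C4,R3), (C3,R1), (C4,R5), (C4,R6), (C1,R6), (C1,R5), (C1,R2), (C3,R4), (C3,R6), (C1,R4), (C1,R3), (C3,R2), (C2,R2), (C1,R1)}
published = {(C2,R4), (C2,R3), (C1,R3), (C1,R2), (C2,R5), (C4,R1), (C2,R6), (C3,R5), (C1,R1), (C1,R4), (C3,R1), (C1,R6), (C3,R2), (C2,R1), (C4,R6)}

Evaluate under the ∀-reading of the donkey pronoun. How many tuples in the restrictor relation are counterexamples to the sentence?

"it" takes "a recipe" as antecedent — a donkey pronoun bound across the clause boundary.
Strong reading: for every (c,r) with tested(c,r), published(c,r).
Restrictor pairs: (C1,R1) ✓  (C1,R2) ✓  (C1,R3) ✓  (C1,R4) ✓  (C1,R5) ✗  (C1,R6) ✓  (C2,R1) ✓  (C2,R2) ✗  (C3,R1) ✓  (C3,R2) ✓  (C3,R4) ✗  (C3,R5) ✓  (C3,R6) ✗  (C4,R3) ✗  (C4,R5) ✗  (C4,R6) ✓
Counterexamples (restrictor pairs failing the scope): 6.

6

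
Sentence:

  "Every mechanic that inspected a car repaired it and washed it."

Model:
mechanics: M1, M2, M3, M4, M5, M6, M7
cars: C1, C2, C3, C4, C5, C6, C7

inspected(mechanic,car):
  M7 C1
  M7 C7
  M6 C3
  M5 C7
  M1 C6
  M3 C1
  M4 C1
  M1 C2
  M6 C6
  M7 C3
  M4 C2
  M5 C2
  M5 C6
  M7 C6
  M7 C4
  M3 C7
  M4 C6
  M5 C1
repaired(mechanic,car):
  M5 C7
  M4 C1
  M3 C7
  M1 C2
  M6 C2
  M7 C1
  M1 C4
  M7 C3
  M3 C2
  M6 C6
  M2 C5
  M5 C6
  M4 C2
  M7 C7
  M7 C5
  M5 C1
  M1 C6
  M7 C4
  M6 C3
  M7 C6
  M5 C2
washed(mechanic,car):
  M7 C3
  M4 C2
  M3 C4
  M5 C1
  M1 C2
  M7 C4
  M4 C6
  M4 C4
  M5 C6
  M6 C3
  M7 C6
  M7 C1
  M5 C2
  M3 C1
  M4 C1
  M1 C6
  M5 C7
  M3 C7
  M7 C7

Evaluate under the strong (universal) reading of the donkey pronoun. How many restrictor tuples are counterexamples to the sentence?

3

"it" takes "a car" as antecedent — a donkey pronoun bound across the clause boundary.
Strong reading: for every (m,c) with inspected(m,c), repaired(m,c) ∧ washed(m,c).
Restrictor pairs: (M1,C2) ✓  (M1,C6) ✓  (M3,C1) ✗  (M3,C7) ✓  (M4,C1) ✓  (M4,C2) ✓  (M4,C6) ✗  (M5,C1) ✓  (M5,C2) ✓  (M5,C6) ✓  (M5,C7) ✓  (M6,C3) ✓  (M6,C6) ✗  (M7,C1) ✓  (M7,C3) ✓  (M7,C4) ✓  (M7,C6) ✓  (M7,C7) ✓
Counterexamples (restrictor pairs failing the scope): 3.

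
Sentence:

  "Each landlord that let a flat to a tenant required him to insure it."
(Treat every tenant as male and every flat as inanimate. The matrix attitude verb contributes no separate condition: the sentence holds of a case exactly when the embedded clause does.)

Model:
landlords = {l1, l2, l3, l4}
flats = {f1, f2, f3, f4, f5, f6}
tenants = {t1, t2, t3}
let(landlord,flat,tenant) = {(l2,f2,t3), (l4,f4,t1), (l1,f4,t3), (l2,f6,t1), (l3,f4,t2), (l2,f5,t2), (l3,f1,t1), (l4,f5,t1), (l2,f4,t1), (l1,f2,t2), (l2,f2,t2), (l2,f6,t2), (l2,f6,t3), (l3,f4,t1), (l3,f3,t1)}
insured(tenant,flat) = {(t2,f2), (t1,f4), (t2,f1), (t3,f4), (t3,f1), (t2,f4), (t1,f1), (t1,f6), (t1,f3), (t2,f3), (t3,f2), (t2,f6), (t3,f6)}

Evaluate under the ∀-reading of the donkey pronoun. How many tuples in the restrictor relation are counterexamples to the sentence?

"him" takes "a tenant" as antecedent and "it" takes "a flat"; both are donkey pronouns co-varying with the restrictor.
Strong reading: for every (l,f,t) with let(l,f,t), insured(t,f).
Restrictor triples: (l1,f2,t2)→insured(t2,f2) ✓  (l1,f4,t3)→insured(t3,f4) ✓  (l2,f2,t2)→insured(t2,f2) ✓  (l2,f2,t3)→insured(t3,f2) ✓  (l2,f4,t1)→insured(t1,f4) ✓  (l2,f5,t2)→insured(t2,f5) ✗  (l2,f6,t1)→insured(t1,f6) ✓  (l2,f6,t2)→insured(t2,f6) ✓  (l2,f6,t3)→insured(t3,f6) ✓  (l3,f1,t1)→insured(t1,f1) ✓  (l3,f3,t1)→insured(t1,f3) ✓  (l3,f4,t1)→insured(t1,f4) ✓  (l3,f4,t2)→insured(t2,f4) ✓  (l4,f4,t1)→insured(t1,f4) ✓  (l4,f5,t1)→insured(t1,f5) ✗
Counterexamples (restrictor triples failing the scope): 2.

2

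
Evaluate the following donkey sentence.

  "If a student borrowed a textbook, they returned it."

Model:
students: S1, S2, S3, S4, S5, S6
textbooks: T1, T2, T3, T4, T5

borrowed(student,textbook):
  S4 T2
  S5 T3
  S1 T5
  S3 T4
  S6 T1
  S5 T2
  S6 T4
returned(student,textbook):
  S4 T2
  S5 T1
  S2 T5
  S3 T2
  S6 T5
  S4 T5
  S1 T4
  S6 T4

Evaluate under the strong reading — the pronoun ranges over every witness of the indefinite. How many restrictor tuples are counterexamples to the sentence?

"it" takes "a textbook" as antecedent — a donkey pronoun bound across the clause boundary.
Strong reading: for every (s,t) with borrowed(s,t), returned(s,t).
Restrictor pairs: (S1,T5) ✗  (S3,T4) ✗  (S4,T2) ✓  (S5,T2) ✗  (S5,T3) ✗  (S6,T1) ✗  (S6,T4) ✓
Counterexamples (restrictor pairs failing the scope): 5.

5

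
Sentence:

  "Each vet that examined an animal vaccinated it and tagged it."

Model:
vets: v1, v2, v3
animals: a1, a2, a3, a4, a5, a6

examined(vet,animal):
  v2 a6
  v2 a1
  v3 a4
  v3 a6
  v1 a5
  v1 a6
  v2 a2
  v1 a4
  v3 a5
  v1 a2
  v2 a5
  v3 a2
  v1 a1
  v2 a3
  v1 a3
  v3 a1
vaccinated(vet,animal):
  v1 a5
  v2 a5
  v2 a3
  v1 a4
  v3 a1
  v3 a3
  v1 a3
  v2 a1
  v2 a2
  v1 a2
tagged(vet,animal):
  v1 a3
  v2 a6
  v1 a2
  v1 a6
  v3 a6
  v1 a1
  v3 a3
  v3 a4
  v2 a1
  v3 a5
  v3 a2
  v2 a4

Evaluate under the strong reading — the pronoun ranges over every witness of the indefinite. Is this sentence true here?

False

"it" takes "an animal" as antecedent — a donkey pronoun bound across the clause boundary.
Strong reading: for every (v,a) with examined(v,a), vaccinated(v,a) ∧ tagged(v,a).
Restrictor pairs: (v1,a1) ✗  (v1,a2) ✓  (v1,a3) ✓  (v1,a4) ✗  (v1,a5) ✗  (v1,a6) ✗  (v2,a1) ✓  (v2,a2) ✗  (v2,a3) ✗  (v2,a5) ✗  (v2,a6) ✗  (v3,a1) ✗  (v3,a2) ✗  (v3,a4) ✗  (v3,a5) ✗  (v3,a6) ✗
Counterexample: (v1,a1) is in examined but fails the scope.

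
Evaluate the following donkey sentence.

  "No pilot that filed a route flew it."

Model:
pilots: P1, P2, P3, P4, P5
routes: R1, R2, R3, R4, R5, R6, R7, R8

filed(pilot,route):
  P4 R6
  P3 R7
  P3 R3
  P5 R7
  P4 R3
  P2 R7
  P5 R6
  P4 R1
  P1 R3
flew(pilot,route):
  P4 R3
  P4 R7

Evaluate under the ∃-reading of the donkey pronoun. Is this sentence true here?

"it" takes "a route" as antecedent — a donkey pronoun bound across the clause boundary.
Truth condition: for no (p,r) with filed(p,r) does flew(p,r) hold.
Restrictor pairs — does the scope hold? (P1,R3):fails  (P2,R7):fails  (P3,R3):fails  (P3,R7):fails  (P4,R1):fails  (P4,R3):holds  (P4,R6):fails  (P5,R6):fails  (P5,R7):fails
Scope holds for 1 pair(s), so the sentence is false.

False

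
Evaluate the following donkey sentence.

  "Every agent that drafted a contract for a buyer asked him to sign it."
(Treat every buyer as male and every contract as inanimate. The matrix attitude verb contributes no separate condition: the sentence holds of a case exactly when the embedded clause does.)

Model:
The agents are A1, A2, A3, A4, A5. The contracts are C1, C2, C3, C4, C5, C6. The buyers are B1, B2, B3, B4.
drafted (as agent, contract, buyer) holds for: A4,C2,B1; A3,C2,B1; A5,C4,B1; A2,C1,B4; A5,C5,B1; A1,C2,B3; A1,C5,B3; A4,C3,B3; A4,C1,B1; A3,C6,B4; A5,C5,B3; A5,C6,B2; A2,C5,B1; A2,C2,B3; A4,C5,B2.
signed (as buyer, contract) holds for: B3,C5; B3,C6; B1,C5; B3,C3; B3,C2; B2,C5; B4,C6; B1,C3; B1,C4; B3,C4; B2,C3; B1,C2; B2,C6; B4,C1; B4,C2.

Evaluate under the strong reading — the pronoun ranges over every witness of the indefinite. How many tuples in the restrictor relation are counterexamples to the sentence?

"him" takes "a buyer" as antecedent and "it" takes "a contract"; both are donkey pronouns co-varying with the restrictor.
Strong reading: for every (a,c,b) with drafted(a,c,b), signed(b,c).
Restrictor triples: (A1,C2,B3)→signed(B3,C2) ✓  (A1,C5,B3)→signed(B3,C5) ✓  (A2,C1,B4)→signed(B4,C1) ✓  (A2,C2,B3)→signed(B3,C2) ✓  (A2,C5,B1)→signed(B1,C5) ✓  (A3,C2,B1)→signed(B1,C2) ✓  (A3,C6,B4)→signed(B4,C6) ✓  (A4,C1,B1)→signed(B1,C1) ✗  (A4,C2,B1)→signed(B1,C2) ✓  (A4,C3,B3)→signed(B3,C3) ✓  (A4,C5,B2)→signed(B2,C5) ✓  (A5,C4,B1)→signed(B1,C4) ✓  (A5,C5,B1)→signed(B1,C5) ✓  (A5,C5,B3)→signed(B3,C5) ✓  (A5,C6,B2)→signed(B2,C6) ✓
Counterexamples (restrictor triples failing the scope): 1.

1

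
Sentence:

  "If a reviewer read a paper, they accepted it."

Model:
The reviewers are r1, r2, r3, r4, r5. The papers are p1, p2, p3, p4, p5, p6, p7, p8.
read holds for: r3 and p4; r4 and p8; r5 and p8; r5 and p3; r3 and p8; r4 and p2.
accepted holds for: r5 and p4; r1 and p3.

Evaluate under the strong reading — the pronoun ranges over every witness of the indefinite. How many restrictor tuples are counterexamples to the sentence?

6

"it" takes "a paper" as antecedent — a donkey pronoun bound across the clause boundary.
Strong reading: for every (r,p) with read(r,p), accepted(r,p).
Restrictor pairs: (r3,p4) ✗  (r3,p8) ✗  (r4,p2) ✗  (r4,p8) ✗  (r5,p3) ✗  (r5,p8) ✗
Counterexamples (restrictor pairs failing the scope): 6.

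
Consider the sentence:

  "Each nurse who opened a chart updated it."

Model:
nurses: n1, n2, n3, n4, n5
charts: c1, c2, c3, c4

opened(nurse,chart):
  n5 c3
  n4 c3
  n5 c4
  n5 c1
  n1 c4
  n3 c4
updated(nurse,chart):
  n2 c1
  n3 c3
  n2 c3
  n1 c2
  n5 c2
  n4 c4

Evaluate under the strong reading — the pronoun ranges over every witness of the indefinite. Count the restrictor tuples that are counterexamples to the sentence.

"it" takes "a chart" as antecedent — a donkey pronoun bound across the clause boundary.
Strong reading: for every (n,c) with opened(n,c), updated(n,c).
Restrictor pairs: (n1,c4) ✗  (n3,c4) ✗  (n4,c3) ✗  (n5,c1) ✗  (n5,c3) ✗  (n5,c4) ✗
Counterexamples (restrictor pairs failing the scope): 6.

6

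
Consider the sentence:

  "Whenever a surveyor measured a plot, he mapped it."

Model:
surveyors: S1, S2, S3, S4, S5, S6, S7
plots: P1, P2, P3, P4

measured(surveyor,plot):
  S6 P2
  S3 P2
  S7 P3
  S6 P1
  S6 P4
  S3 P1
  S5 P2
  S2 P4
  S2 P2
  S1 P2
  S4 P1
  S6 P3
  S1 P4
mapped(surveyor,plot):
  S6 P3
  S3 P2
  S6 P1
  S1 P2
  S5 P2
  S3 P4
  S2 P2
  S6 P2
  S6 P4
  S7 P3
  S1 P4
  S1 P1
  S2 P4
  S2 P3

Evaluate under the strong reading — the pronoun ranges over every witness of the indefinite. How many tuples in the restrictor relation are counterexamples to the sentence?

2

"it" takes "a plot" as antecedent — a donkey pronoun bound across the clause boundary.
Strong reading: for every (s,p) with measured(s,p), mapped(s,p).
Restrictor pairs: (S1,P2) ✓  (S1,P4) ✓  (S2,P2) ✓  (S2,P4) ✓  (S3,P1) ✗  (S3,P2) ✓  (S4,P1) ✗  (S5,P2) ✓  (S6,P1) ✓  (S6,P2) ✓  (S6,P3) ✓  (S6,P4) ✓  (S7,P3) ✓
Counterexamples (restrictor pairs failing the scope): 2.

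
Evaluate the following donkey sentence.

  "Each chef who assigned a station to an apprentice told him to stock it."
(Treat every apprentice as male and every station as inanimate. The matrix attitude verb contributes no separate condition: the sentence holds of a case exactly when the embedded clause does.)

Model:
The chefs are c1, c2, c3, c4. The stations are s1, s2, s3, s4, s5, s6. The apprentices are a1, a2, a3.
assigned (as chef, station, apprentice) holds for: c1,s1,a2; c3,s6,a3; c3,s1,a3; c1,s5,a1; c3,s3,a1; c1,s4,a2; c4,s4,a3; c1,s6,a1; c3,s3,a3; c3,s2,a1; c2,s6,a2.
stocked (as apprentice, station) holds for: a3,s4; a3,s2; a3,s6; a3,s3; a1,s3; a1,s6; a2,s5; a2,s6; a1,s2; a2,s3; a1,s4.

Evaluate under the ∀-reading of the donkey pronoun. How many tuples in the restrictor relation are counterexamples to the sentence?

4

"him" takes "an apprentice" as antecedent and "it" takes "a station"; both are donkey pronouns co-varying with the restrictor.
Strong reading: for every (c,s,a) with assigned(c,s,a), stocked(a,s).
Restrictor triples: (c1,s1,a2)→stocked(a2,s1) ✗  (c1,s4,a2)→stocked(a2,s4) ✗  (c1,s5,a1)→stocked(a1,s5) ✗  (c1,s6,a1)→stocked(a1,s6) ✓  (c2,s6,a2)→stocked(a2,s6) ✓  (c3,s1,a3)→stocked(a3,s1) ✗  (c3,s2,a1)→stocked(a1,s2) ✓  (c3,s3,a1)→stocked(a1,s3) ✓  (c3,s3,a3)→stocked(a3,s3) ✓  (c3,s6,a3)→stocked(a3,s6) ✓  (c4,s4,a3)→stocked(a3,s4) ✓
Counterexamples (restrictor triples failing the scope): 4.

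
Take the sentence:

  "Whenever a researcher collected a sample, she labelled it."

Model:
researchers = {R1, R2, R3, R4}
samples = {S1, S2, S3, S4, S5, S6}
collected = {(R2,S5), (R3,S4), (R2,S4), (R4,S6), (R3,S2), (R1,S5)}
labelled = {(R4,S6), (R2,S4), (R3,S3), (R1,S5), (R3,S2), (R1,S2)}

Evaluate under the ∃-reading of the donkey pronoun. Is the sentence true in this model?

True

"it" takes "a sample" as antecedent — a donkey pronoun bound across the clause boundary.
Weak reading: every researcher r with some collected-sample has at least one collected-sample s such that labelled(r,s).
Per researcher: R1:✓  R2:✓  R3:✓  R4:✓
Every researcher in the restrictor has a witness.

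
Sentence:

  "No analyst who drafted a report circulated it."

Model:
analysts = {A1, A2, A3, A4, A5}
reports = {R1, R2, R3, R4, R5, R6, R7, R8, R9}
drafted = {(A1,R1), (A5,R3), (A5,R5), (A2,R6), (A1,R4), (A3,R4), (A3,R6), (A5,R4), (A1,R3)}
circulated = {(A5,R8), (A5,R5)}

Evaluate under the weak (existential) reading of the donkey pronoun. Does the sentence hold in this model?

"it" takes "a report" as antecedent — a donkey pronoun bound across the clause boundary.
Truth condition: for no (a,r) with drafted(a,r) does circulated(a,r) hold.
Restrictor pairs — does the scope hold? (A1,R1):fails  (A1,R3):fails  (A1,R4):fails  (A2,R6):fails  (A3,R4):fails  (A3,R6):fails  (A5,R3):fails  (A5,R4):fails  (A5,R5):holds
Scope holds for 1 pair(s), so the sentence is false.

False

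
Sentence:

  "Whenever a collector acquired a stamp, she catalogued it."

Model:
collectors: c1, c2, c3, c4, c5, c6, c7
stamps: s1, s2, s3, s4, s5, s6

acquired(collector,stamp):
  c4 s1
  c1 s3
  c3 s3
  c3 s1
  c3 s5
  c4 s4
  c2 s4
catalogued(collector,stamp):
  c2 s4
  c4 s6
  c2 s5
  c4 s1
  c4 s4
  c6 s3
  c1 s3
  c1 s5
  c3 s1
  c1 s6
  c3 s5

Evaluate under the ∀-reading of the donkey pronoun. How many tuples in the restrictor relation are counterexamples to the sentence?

1

"it" takes "a stamp" as antecedent — a donkey pronoun bound across the clause boundary.
Strong reading: for every (c,s) with acquired(c,s), catalogued(c,s).
Restrictor pairs: (c1,s3) ✓  (c2,s4) ✓  (c3,s1) ✓  (c3,s3) ✗  (c3,s5) ✓  (c4,s1) ✓  (c4,s4) ✓
Counterexamples (restrictor pairs failing the scope): 1.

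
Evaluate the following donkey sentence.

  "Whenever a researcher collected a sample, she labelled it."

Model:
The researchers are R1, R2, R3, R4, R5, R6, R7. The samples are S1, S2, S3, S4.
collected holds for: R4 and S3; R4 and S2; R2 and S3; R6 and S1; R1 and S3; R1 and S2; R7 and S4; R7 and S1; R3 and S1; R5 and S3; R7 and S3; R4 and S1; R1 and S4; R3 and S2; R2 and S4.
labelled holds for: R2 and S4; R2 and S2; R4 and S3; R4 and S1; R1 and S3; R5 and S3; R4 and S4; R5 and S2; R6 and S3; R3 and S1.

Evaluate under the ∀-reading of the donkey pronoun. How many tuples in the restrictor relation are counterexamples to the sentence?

9

"it" takes "a sample" as antecedent — a donkey pronoun bound across the clause boundary.
Strong reading: for every (r,s) with collected(r,s), labelled(r,s).
Restrictor pairs: (R1,S2) ✗  (R1,S3) ✓  (R1,S4) ✗  (R2,S3) ✗  (R2,S4) ✓  (R3,S1) ✓  (R3,S2) ✗  (R4,S1) ✓  (R4,S2) ✗  (R4,S3) ✓  (R5,S3) ✓  (R6,S1) ✗  (R7,S1) ✗  (R7,S3) ✗  (R7,S4) ✗
Counterexamples (restrictor pairs failing the scope): 9.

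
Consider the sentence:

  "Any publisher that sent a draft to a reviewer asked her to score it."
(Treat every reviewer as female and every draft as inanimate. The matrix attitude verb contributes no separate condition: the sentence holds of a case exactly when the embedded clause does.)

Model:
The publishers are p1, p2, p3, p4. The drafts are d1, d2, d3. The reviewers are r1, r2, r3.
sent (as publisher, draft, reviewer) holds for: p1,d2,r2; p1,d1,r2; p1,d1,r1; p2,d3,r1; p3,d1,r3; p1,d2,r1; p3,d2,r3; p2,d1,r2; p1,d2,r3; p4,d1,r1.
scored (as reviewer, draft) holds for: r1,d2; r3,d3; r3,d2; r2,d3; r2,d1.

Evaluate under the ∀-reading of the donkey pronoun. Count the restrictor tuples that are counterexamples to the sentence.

"her" takes "a reviewer" as antecedent and "it" takes "a draft"; both are donkey pronouns co-varying with the restrictor.
Strong reading: for every (p,d,r) with sent(p,d,r), scored(r,d).
Restrictor triples: (p1,d1,r1)→scored(r1,d1) ✗  (p1,d1,r2)→scored(r2,d1) ✓  (p1,d2,r1)→scored(r1,d2) ✓  (p1,d2,r2)→scored(r2,d2) ✗  (p1,d2,r3)→scored(r3,d2) ✓  (p2,d1,r2)→scored(r2,d1) ✓  (p2,d3,r1)→scored(r1,d3) ✗  (p3,d1,r3)→scored(r3,d1) ✗  (p3,d2,r3)→scored(r3,d2) ✓  (p4,d1,r1)→scored(r1,d1) ✗
Counterexamples (restrictor triples failing the scope): 5.

5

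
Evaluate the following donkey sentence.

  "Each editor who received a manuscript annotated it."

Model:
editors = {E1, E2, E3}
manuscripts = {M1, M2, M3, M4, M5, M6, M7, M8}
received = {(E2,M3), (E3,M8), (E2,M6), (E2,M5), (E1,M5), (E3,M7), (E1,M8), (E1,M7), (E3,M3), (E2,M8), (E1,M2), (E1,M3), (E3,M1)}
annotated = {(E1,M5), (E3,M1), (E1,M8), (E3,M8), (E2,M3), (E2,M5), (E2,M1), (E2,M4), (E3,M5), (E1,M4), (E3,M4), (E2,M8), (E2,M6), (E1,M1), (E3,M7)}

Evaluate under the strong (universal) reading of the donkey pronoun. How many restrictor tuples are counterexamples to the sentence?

4

"it" takes "a manuscript" as antecedent — a donkey pronoun bound across the clause boundary.
Strong reading: for every (e,m) with received(e,m), annotated(e,m).
Restrictor pairs: (E1,M2) ✗  (E1,M3) ✗  (E1,M5) ✓  (E1,M7) ✗  (E1,M8) ✓  (E2,M3) ✓  (E2,M5) ✓  (E2,M6) ✓  (E2,M8) ✓  (E3,M1) ✓  (E3,M3) ✗  (E3,M7) ✓  (E3,M8) ✓
Counterexamples (restrictor pairs failing the scope): 4.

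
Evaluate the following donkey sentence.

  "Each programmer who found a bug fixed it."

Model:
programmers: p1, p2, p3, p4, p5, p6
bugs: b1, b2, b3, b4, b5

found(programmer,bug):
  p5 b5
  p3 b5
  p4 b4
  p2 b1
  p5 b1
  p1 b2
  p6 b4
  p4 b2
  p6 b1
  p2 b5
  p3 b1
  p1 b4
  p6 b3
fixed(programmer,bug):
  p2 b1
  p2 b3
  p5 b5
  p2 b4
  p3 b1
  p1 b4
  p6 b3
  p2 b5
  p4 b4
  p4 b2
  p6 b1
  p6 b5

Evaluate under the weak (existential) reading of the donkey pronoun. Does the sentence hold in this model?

True

"it" takes "a bug" as antecedent — a donkey pronoun bound across the clause boundary.
Weak reading: every programmer p with some found-bug has at least one found-bug b such that fixed(p,b).
Per programmer: p1:✓  p2:✓  p3:✓  p4:✓  p5:✓  p6:✓
Every programmer in the restrictor has a witness.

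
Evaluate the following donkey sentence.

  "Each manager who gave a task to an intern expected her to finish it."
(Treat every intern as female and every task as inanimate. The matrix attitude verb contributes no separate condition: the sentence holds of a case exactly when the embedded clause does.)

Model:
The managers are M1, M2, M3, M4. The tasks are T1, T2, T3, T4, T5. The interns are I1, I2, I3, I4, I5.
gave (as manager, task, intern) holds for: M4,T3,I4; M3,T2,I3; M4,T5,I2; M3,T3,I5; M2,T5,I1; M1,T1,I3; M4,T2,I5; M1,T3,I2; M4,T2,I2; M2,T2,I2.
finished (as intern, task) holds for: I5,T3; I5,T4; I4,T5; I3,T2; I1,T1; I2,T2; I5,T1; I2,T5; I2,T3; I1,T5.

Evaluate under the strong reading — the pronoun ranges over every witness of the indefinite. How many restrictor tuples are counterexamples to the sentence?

"her" takes "an intern" as antecedent and "it" takes "a task"; both are donkey pronouns co-varying with the restrictor.
Strong reading: for every (m,t,i) with gave(m,t,i), finished(i,t).
Restrictor triples: (M1,T1,I3)→finished(I3,T1) ✗  (M1,T3,I2)→finished(I2,T3) ✓  (M2,T2,I2)→finished(I2,T2) ✓  (M2,T5,I1)→finished(I1,T5) ✓  (M3,T2,I3)→finished(I3,T2) ✓  (M3,T3,I5)→finished(I5,T3) ✓  (M4,T2,I2)→finished(I2,T2) ✓  (M4,T2,I5)→finished(I5,T2) ✗  (M4,T3,I4)→finished(I4,T3) ✗  (M4,T5,I2)→finished(I2,T5) ✓
Counterexamples (restrictor triples failing the scope): 3.

3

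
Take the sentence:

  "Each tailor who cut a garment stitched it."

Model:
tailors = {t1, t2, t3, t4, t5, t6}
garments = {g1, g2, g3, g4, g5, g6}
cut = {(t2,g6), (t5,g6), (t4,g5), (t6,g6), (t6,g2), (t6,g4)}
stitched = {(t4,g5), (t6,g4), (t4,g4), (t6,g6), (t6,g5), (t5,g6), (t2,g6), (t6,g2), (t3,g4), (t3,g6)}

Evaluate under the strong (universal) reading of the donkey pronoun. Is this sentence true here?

True

"it" takes "a garment" as antecedent — a donkey pronoun bound across the clause boundary.
Strong reading: for every (t,g) with cut(t,g), stitched(t,g).
Restrictor pairs: (t2,g6) ✓  (t4,g5) ✓  (t5,g6) ✓  (t6,g2) ✓  (t6,g4) ✓  (t6,g6) ✓
Every restrictor pair satisfies the scope.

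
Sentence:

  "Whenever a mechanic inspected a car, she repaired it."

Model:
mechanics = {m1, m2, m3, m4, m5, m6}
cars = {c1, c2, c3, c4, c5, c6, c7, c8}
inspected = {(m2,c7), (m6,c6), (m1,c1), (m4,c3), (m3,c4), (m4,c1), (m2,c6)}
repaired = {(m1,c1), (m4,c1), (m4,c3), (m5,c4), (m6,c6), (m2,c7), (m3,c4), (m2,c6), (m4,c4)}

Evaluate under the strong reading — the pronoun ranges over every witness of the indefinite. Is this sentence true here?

True

"it" takes "a car" as antecedent — a donkey pronoun bound across the clause boundary.
Strong reading: for every (m,c) with inspected(m,c), repaired(m,c).
Restrictor pairs: (m1,c1) ✓  (m2,c6) ✓  (m2,c7) ✓  (m3,c4) ✓  (m4,c1) ✓  (m4,c3) ✓  (m6,c6) ✓
Every restrictor pair satisfies the scope.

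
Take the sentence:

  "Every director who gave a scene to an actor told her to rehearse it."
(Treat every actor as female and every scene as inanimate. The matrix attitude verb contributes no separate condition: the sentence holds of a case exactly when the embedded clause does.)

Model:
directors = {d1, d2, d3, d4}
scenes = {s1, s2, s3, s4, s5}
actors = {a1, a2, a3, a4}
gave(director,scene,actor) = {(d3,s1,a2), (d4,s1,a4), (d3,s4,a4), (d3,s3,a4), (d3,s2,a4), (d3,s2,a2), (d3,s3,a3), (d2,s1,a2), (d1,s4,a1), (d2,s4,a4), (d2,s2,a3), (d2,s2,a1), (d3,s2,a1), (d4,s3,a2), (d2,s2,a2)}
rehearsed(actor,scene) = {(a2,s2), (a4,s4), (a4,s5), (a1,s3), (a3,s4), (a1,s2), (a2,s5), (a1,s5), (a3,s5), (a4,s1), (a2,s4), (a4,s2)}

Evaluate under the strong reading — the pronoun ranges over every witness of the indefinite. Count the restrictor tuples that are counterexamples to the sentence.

"her" takes "an actor" as antecedent and "it" takes "a scene"; both are donkey pronouns co-varying with the restrictor.
Strong reading: for every (d,s,a) with gave(d,s,a), rehearsed(a,s).
Restrictor triples: (d1,s4,a1)→rehearsed(a1,s4) ✗  (d2,s1,a2)→rehearsed(a2,s1) ✗  (d2,s2,a1)→rehearsed(a1,s2) ✓  (d2,s2,a2)→rehearsed(a2,s2) ✓  (d2,s2,a3)→rehearsed(a3,s2) ✗  (d2,s4,a4)→rehearsed(a4,s4) ✓  (d3,s1,a2)→rehearsed(a2,s1) ✗  (d3,s2,a1)→rehearsed(a1,s2) ✓  (d3,s2,a2)→rehearsed(a2,s2) ✓  (d3,s2,a4)→rehearsed(a4,s2) ✓  (d3,s3,a3)→rehearsed(a3,s3) ✗  (d3,s3,a4)→rehearsed(a4,s3) ✗  (d3,s4,a4)→rehearsed(a4,s4) ✓  (d4,s1,a4)→rehearsed(a4,s1) ✓  (d4,s3,a2)→rehearsed(a2,s3) ✗
Counterexamples (restrictor triples failing the scope): 7.

7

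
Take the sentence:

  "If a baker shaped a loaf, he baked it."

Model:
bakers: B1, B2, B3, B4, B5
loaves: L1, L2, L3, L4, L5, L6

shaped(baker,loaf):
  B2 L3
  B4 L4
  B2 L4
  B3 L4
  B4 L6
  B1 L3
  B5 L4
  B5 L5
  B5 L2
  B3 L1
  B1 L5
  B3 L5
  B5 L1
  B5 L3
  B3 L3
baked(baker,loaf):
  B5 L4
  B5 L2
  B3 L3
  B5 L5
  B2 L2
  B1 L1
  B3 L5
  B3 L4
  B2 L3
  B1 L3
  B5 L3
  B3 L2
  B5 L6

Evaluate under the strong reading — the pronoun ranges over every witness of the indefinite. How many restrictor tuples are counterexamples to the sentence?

6

"it" takes "a loaf" as antecedent — a donkey pronoun bound across the clause boundary.
Strong reading: for every (b,l) with shaped(b,l), baked(b,l).
Restrictor pairs: (B1,L3) ✓  (B1,L5) ✗  (B2,L3) ✓  (B2,L4) ✗  (B3,L1) ✗  (B3,L3) ✓  (B3,L4) ✓  (B3,L5) ✓  (B4,L4) ✗  (B4,L6) ✗  (B5,L1) ✗  (B5,L2) ✓  (B5,L3) ✓  (B5,L4) ✓  (B5,L5) ✓
Counterexamples (restrictor pairs failing the scope): 6.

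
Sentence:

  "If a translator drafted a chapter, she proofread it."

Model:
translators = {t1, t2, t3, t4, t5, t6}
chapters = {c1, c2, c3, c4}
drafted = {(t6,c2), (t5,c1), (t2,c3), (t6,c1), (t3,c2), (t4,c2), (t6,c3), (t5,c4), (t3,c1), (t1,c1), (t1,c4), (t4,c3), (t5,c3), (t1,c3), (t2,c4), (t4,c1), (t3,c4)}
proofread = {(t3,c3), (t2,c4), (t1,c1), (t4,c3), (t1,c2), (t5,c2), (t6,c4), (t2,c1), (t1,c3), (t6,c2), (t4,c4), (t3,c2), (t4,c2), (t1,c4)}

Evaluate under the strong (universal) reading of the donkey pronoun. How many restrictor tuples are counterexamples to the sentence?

"it" takes "a chapter" as antecedent — a donkey pronoun bound across the clause boundary.
Strong reading: for every (t,c) with drafted(t,c), proofread(t,c).
Restrictor pairs: (t1,c1) ✓  (t1,c3) ✓  (t1,c4) ✓  (t2,c3) ✗  (t2,c4) ✓  (t3,c1) ✗  (t3,c2) ✓  (t3,c4) ✗  (t4,c1) ✗  (t4,c2) ✓  (t4,c3) ✓  (t5,c1) ✗  (t5,c3) ✗  (t5,c4) ✗  (t6,c1) ✗  (t6,c2) ✓  (t6,c3) ✗
Counterexamples (restrictor pairs failing the scope): 9.

9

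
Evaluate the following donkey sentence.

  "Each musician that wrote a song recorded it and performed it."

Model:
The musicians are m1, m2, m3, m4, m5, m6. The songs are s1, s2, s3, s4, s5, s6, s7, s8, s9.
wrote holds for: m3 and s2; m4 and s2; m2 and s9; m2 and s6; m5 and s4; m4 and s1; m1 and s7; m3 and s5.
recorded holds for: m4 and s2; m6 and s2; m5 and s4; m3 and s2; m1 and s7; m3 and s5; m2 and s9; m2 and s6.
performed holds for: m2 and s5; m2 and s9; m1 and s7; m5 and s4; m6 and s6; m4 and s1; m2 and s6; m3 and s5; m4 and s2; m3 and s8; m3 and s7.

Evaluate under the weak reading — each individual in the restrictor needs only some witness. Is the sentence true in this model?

True

"it" takes "a song" as antecedent — a donkey pronoun bound across the clause boundary.
Weak reading: every musician m with some wrote-song has at least one wrote-song s such that recorded(m,s) ∧ performed(m,s).
Per musician: m1:✓  m2:✓  m3:✓  m4:✓  m5:✓
Every musician in the restrictor has a witness.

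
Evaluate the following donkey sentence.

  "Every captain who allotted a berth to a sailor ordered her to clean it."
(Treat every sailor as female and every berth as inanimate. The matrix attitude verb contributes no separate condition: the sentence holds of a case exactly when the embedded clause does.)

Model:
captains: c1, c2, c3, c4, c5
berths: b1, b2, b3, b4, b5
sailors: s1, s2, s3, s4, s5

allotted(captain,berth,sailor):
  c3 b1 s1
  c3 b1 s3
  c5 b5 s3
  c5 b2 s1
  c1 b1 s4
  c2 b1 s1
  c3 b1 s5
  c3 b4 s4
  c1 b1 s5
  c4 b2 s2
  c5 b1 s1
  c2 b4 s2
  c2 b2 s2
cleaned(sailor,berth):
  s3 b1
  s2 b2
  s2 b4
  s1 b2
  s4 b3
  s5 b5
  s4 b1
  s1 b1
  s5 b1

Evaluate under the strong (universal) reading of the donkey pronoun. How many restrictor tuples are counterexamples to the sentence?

"her" takes "a sailor" as antecedent and "it" takes "a berth"; both are donkey pronouns co-varying with the restrictor.
Strong reading: for every (c,b,s) with allotted(c,b,s), cleaned(s,b).
Restrictor triples: (c1,b1,s4)→cleaned(s4,b1) ✓  (c1,b1,s5)→cleaned(s5,b1) ✓  (c2,b1,s1)→cleaned(s1,b1) ✓  (c2,b2,s2)→cleaned(s2,b2) ✓  (c2,b4,s2)→cleaned(s2,b4) ✓  (c3,b1,s1)→cleaned(s1,b1) ✓  (c3,b1,s3)→cleaned(s3,b1) ✓  (c3,b1,s5)→cleaned(s5,b1) ✓  (c3,b4,s4)→cleaned(s4,b4) ✗  (c4,b2,s2)→cleaned(s2,b2) ✓  (c5,b1,s1)→cleaned(s1,b1) ✓  (c5,b2,s1)→cleaned(s1,b2) ✓  (c5,b5,s3)→cleaned(s3,b5) ✗
Counterexamples (restrictor triples failing the scope): 2.

2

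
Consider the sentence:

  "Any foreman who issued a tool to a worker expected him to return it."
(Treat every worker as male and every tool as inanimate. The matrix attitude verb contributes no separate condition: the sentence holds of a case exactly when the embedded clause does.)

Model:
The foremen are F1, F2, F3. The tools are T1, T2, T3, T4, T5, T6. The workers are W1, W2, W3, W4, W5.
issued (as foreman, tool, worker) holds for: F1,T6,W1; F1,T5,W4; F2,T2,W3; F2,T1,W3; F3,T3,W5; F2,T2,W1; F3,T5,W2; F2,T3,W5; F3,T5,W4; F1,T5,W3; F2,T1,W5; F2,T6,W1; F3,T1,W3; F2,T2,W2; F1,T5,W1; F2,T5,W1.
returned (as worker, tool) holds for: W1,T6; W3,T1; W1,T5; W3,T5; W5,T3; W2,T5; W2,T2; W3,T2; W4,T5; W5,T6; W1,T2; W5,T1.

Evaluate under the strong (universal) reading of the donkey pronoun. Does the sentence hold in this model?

"him" takes "a worker" as antecedent and "it" takes "a tool"; both are donkey pronouns co-varying with the restrictor.
Strong reading: for every (f,t,w) with issued(f,t,w), returned(w,t).
Restrictor triples: (F1,T5,W1)→returned(W1,T5) ✓  (F1,T5,W3)→returned(W3,T5) ✓  (F1,T5,W4)→returned(W4,T5) ✓  (F1,T6,W1)→returned(W1,T6) ✓  (F2,T1,W3)→returned(W3,T1) ✓  (F2,T1,W5)→returned(W5,T1) ✓  (F2,T2,W1)→returned(W1,T2) ✓  (F2,T2,W2)→returned(W2,T2) ✓  (F2,T2,W3)→returned(W3,T2) ✓  (F2,T3,W5)→returned(W5,T3) ✓  (F2,T5,W1)→returned(W1,T5) ✓  (F2,T6,W1)→returned(W1,T6) ✓  (F3,T1,W3)→returned(W3,T1) ✓  (F3,T3,W5)→returned(W5,T3) ✓  (F3,T5,W2)→returned(W2,T5) ✓  (F3,T5,W4)→returned(W4,T5) ✓
Every restrictor triple satisfies the scope.

True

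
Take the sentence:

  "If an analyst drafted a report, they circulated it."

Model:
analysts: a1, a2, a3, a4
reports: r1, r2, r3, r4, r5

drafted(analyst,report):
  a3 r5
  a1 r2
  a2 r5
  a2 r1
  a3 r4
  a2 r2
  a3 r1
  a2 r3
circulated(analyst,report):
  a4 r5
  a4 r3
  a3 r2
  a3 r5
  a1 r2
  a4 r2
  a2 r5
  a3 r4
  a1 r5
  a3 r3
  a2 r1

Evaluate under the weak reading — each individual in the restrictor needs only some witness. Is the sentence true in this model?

"it" takes "a report" as antecedent — a donkey pronoun bound across the clause boundary.
Weak reading: every analyst a with some drafted-report has at least one drafted-report r such that circulated(a,r).
Per analyst: a1:✓  a2:✓  a3:✓
Every analyst in the restrictor has a witness.

True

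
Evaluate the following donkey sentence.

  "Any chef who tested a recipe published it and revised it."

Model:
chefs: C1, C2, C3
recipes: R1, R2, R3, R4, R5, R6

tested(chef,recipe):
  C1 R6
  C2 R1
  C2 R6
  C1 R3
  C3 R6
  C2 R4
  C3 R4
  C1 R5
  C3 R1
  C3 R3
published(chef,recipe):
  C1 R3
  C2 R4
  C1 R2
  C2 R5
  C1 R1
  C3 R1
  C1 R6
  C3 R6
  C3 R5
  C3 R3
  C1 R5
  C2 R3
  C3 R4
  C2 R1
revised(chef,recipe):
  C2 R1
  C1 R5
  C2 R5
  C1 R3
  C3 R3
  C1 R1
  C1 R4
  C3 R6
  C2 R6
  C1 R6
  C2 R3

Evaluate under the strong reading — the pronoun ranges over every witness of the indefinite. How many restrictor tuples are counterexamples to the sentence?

4

"it" takes "a recipe" as antecedent — a donkey pronoun bound across the clause boundary.
Strong reading: for every (c,r) with tested(c,r), published(c,r) ∧ revised(c,r).
Restrictor pairs: (C1,R3) ✓  (C1,R5) ✓  (C1,R6) ✓  (C2,R1) ✓  (C2,R4) ✗  (C2,R6) ✗  (C3,R1) ✗  (C3,R3) ✓  (C3,R4) ✗  (C3,R6) ✓
Counterexamples (restrictor pairs failing the scope): 4.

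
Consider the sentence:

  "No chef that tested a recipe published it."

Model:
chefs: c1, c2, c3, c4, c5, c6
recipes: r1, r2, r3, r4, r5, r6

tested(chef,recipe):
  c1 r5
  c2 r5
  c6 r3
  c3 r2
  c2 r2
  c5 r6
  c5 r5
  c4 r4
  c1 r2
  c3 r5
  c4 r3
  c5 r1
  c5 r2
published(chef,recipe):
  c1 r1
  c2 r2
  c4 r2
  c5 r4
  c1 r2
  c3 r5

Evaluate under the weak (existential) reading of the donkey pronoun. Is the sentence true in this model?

False

"it" takes "a recipe" as antecedent — a donkey pronoun bound across the clause boundary.
Truth condition: for no (c,r) with tested(c,r) does published(c,r) hold.
Restrictor pairs — does the scope hold? (c1,r2):holds  (c1,r5):fails  (c2,r2):holds  (c2,r5):fails  (c3,r2):fails  (c3,r5):holds  (c4,r3):fails  (c4,r4):fails  (c5,r1):fails  (c5,r2):fails  (c5,r5):fails  (c5,r6):fails  (c6,r3):fails
Scope holds for 3 pair(s), so the sentence is false.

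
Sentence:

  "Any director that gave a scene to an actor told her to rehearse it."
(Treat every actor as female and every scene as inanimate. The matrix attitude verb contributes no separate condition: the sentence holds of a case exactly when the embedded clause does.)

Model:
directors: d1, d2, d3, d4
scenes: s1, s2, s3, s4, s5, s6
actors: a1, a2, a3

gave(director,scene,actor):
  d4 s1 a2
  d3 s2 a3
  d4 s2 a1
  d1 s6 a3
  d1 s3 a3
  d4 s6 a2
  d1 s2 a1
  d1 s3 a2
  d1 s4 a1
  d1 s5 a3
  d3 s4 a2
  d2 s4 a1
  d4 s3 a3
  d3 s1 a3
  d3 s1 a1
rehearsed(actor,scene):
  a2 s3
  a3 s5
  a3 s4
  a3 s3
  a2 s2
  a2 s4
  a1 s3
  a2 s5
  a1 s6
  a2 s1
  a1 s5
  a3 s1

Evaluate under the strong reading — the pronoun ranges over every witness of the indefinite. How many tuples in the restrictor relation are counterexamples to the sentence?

8

"her" takes "an actor" as antecedent and "it" takes "a scene"; both are donkey pronouns co-varying with the restrictor.
Strong reading: for every (d,s,a) with gave(d,s,a), rehearsed(a,s).
Restrictor triples: (d1,s2,a1)→rehearsed(a1,s2) ✗  (d1,s3,a2)→rehearsed(a2,s3) ✓  (d1,s3,a3)→rehearsed(a3,s3) ✓  (d1,s4,a1)→rehearsed(a1,s4) ✗  (d1,s5,a3)→rehearsed(a3,s5) ✓  (d1,s6,a3)→rehearsed(a3,s6) ✗  (d2,s4,a1)→rehearsed(a1,s4) ✗  (d3,s1,a1)→rehearsed(a1,s1) ✗  (d3,s1,a3)→rehearsed(a3,s1) ✓  (d3,s2,a3)→rehearsed(a3,s2) ✗  (d3,s4,a2)→rehearsed(a2,s4) ✓  (d4,s1,a2)→rehearsed(a2,s1) ✓  (d4,s2,a1)→rehearsed(a1,s2) ✗  (d4,s3,a3)→rehearsed(a3,s3) ✓  (d4,s6,a2)→rehearsed(a2,s6) ✗
Counterexamples (restrictor triples failing the scope): 8.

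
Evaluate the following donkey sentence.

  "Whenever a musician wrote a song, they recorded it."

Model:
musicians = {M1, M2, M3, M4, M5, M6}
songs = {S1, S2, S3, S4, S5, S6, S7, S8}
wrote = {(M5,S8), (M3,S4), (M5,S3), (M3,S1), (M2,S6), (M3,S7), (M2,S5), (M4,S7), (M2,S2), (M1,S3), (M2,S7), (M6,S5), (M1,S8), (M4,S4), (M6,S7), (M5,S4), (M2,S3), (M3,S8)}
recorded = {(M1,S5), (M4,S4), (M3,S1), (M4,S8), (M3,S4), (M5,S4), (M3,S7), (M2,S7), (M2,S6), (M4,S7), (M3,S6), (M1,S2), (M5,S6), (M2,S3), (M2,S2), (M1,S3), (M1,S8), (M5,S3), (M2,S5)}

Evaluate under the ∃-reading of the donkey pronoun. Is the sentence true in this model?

False

"it" takes "a song" as antecedent — a donkey pronoun bound across the clause boundary.
Weak reading: every musician m with some wrote-song has at least one wrote-song s such that recorded(m,s).
Per musician: M1:✓  M2:✓  M3:✓  M4:✓  M5:✓  M6:✗
M6 has no witness among its wrote-songs.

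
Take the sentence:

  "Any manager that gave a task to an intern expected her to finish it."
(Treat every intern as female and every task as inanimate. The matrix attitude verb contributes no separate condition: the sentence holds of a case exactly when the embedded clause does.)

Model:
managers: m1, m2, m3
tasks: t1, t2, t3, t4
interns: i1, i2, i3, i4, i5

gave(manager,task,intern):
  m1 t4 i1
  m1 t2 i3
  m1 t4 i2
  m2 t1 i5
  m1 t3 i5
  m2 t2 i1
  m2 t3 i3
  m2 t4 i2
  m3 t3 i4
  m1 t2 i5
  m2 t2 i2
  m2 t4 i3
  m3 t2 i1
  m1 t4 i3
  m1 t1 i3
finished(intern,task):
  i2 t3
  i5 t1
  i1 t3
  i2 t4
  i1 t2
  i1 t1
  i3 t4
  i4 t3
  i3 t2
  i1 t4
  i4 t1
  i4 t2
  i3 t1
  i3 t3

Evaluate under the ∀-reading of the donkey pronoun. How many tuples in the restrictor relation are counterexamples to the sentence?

3

"her" takes "an intern" as antecedent and "it" takes "a task"; both are donkey pronouns co-varying with the restrictor.
Strong reading: for every (m,t,i) with gave(m,t,i), finished(i,t).
Restrictor triples: (m1,t1,i3)→finished(i3,t1) ✓  (m1,t2,i3)→finished(i3,t2) ✓  (m1,t2,i5)→finished(i5,t2) ✗  (m1,t3,i5)→finished(i5,t3) ✗  (m1,t4,i1)→finished(i1,t4) ✓  (m1,t4,i2)→finished(i2,t4) ✓  (m1,t4,i3)→finished(i3,t4) ✓  (m2,t1,i5)→finished(i5,t1) ✓  (m2,t2,i1)→finished(i1,t2) ✓  (m2,t2,i2)→finished(i2,t2) ✗  (m2,t3,i3)→finished(i3,t3) ✓  (m2,t4,i2)→finished(i2,t4) ✓  (m2,t4,i3)→finished(i3,t4) ✓  (m3,t2,i1)→finished(i1,t2) ✓  (m3,t3,i4)→finished(i4,t3) ✓
Counterexamples (restrictor triples failing the scope): 3.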